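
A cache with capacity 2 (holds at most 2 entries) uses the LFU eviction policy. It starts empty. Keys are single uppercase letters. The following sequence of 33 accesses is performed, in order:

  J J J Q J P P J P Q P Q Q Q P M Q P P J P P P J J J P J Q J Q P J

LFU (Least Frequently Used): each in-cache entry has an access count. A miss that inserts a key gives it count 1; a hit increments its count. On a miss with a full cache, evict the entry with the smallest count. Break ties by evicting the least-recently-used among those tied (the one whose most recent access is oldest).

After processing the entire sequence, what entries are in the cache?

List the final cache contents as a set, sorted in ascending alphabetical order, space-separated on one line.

Answer: J P

Derivation:
LFU simulation (capacity=2):
  1. access J: MISS. Cache: [J(c=1)]
  2. access J: HIT, count now 2. Cache: [J(c=2)]
  3. access J: HIT, count now 3. Cache: [J(c=3)]
  4. access Q: MISS. Cache: [Q(c=1) J(c=3)]
  5. access J: HIT, count now 4. Cache: [Q(c=1) J(c=4)]
  6. access P: MISS, evict Q(c=1). Cache: [P(c=1) J(c=4)]
  7. access P: HIT, count now 2. Cache: [P(c=2) J(c=4)]
  8. access J: HIT, count now 5. Cache: [P(c=2) J(c=5)]
  9. access P: HIT, count now 3. Cache: [P(c=3) J(c=5)]
  10. access Q: MISS, evict P(c=3). Cache: [Q(c=1) J(c=5)]
  11. access P: MISS, evict Q(c=1). Cache: [P(c=1) J(c=5)]
  12. access Q: MISS, evict P(c=1). Cache: [Q(c=1) J(c=5)]
  13. access Q: HIT, count now 2. Cache: [Q(c=2) J(c=5)]
  14. access Q: HIT, count now 3. Cache: [Q(c=3) J(c=5)]
  15. access P: MISS, evict Q(c=3). Cache: [P(c=1) J(c=5)]
  16. access M: MISS, evict P(c=1). Cache: [M(c=1) J(c=5)]
  17. access Q: MISS, evict M(c=1). Cache: [Q(c=1) J(c=5)]
  18. access P: MISS, evict Q(c=1). Cache: [P(c=1) J(c=5)]
  19. access P: HIT, count now 2. Cache: [P(c=2) J(c=5)]
  20. access J: HIT, count now 6. Cache: [P(c=2) J(c=6)]
  21. access P: HIT, count now 3. Cache: [P(c=3) J(c=6)]
  22. access P: HIT, count now 4. Cache: [P(c=4) J(c=6)]
  23. access P: HIT, count now 5. Cache: [P(c=5) J(c=6)]
  24. access J: HIT, count now 7. Cache: [P(c=5) J(c=7)]
  25. access J: HIT, count now 8. Cache: [P(c=5) J(c=8)]
  26. access J: HIT, count now 9. Cache: [P(c=5) J(c=9)]
  27. access P: HIT, count now 6. Cache: [P(c=6) J(c=9)]
  28. access J: HIT, count now 10. Cache: [P(c=6) J(c=10)]
  29. access Q: MISS, evict P(c=6). Cache: [Q(c=1) J(c=10)]
  30. access J: HIT, count now 11. Cache: [Q(c=1) J(c=11)]
  31. access Q: HIT, count now 2. Cache: [Q(c=2) J(c=11)]
  32. access P: MISS, evict Q(c=2). Cache: [P(c=1) J(c=11)]
  33. access J: HIT, count now 12. Cache: [P(c=1) J(c=12)]
Total: 21 hits, 12 misses, 10 evictions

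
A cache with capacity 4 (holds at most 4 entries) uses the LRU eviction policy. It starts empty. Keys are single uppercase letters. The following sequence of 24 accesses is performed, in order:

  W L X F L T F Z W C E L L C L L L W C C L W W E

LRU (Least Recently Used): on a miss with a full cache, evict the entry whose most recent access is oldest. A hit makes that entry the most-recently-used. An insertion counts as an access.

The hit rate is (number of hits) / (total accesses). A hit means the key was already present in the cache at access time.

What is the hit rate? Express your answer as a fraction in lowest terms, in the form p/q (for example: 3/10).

LRU simulation (capacity=4):
  1. access W: MISS. Cache (LRU->MRU): [W]
  2. access L: MISS. Cache (LRU->MRU): [W L]
  3. access X: MISS. Cache (LRU->MRU): [W L X]
  4. access F: MISS. Cache (LRU->MRU): [W L X F]
  5. access L: HIT. Cache (LRU->MRU): [W X F L]
  6. access T: MISS, evict W. Cache (LRU->MRU): [X F L T]
  7. access F: HIT. Cache (LRU->MRU): [X L T F]
  8. access Z: MISS, evict X. Cache (LRU->MRU): [L T F Z]
  9. access W: MISS, evict L. Cache (LRU->MRU): [T F Z W]
  10. access C: MISS, evict T. Cache (LRU->MRU): [F Z W C]
  11. access E: MISS, evict F. Cache (LRU->MRU): [Z W C E]
  12. access L: MISS, evict Z. Cache (LRU->MRU): [W C E L]
  13. access L: HIT. Cache (LRU->MRU): [W C E L]
  14. access C: HIT. Cache (LRU->MRU): [W E L C]
  15. access L: HIT. Cache (LRU->MRU): [W E C L]
  16. access L: HIT. Cache (LRU->MRU): [W E C L]
  17. access L: HIT. Cache (LRU->MRU): [W E C L]
  18. access W: HIT. Cache (LRU->MRU): [E C L W]
  19. access C: HIT. Cache (LRU->MRU): [E L W C]
  20. access C: HIT. Cache (LRU->MRU): [E L W C]
  21. access L: HIT. Cache (LRU->MRU): [E W C L]
  22. access W: HIT. Cache (LRU->MRU): [E C L W]
  23. access W: HIT. Cache (LRU->MRU): [E C L W]
  24. access E: HIT. Cache (LRU->MRU): [C L W E]
Total: 14 hits, 10 misses, 6 evictions

Hit rate = 14/24 = 7/12

Answer: 7/12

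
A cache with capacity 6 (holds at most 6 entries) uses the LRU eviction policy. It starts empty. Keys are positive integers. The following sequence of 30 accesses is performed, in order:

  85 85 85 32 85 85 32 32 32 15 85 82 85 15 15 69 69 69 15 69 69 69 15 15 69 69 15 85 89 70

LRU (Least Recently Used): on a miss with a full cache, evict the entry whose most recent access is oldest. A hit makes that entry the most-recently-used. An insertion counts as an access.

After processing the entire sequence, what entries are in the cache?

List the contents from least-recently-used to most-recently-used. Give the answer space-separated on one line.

LRU simulation (capacity=6):
  1. access 85: MISS. Cache (LRU->MRU): [85]
  2. access 85: HIT. Cache (LRU->MRU): [85]
  3. access 85: HIT. Cache (LRU->MRU): [85]
  4. access 32: MISS. Cache (LRU->MRU): [85 32]
  5. access 85: HIT. Cache (LRU->MRU): [32 85]
  6. access 85: HIT. Cache (LRU->MRU): [32 85]
  7. access 32: HIT. Cache (LRU->MRU): [85 32]
  8. access 32: HIT. Cache (LRU->MRU): [85 32]
  9. access 32: HIT. Cache (LRU->MRU): [85 32]
  10. access 15: MISS. Cache (LRU->MRU): [85 32 15]
  11. access 85: HIT. Cache (LRU->MRU): [32 15 85]
  12. access 82: MISS. Cache (LRU->MRU): [32 15 85 82]
  13. access 85: HIT. Cache (LRU->MRU): [32 15 82 85]
  14. access 15: HIT. Cache (LRU->MRU): [32 82 85 15]
  15. access 15: HIT. Cache (LRU->MRU): [32 82 85 15]
  16. access 69: MISS. Cache (LRU->MRU): [32 82 85 15 69]
  17. access 69: HIT. Cache (LRU->MRU): [32 82 85 15 69]
  18. access 69: HIT. Cache (LRU->MRU): [32 82 85 15 69]
  19. access 15: HIT. Cache (LRU->MRU): [32 82 85 69 15]
  20. access 69: HIT. Cache (LRU->MRU): [32 82 85 15 69]
  21. access 69: HIT. Cache (LRU->MRU): [32 82 85 15 69]
  22. access 69: HIT. Cache (LRU->MRU): [32 82 85 15 69]
  23. access 15: HIT. Cache (LRU->MRU): [32 82 85 69 15]
  24. access 15: HIT. Cache (LRU->MRU): [32 82 85 69 15]
  25. access 69: HIT. Cache (LRU->MRU): [32 82 85 15 69]
  26. access 69: HIT. Cache (LRU->MRU): [32 82 85 15 69]
  27. access 15: HIT. Cache (LRU->MRU): [32 82 85 69 15]
  28. access 85: HIT. Cache (LRU->MRU): [32 82 69 15 85]
  29. access 89: MISS. Cache (LRU->MRU): [32 82 69 15 85 89]
  30. access 70: MISS, evict 32. Cache (LRU->MRU): [82 69 15 85 89 70]
Total: 23 hits, 7 misses, 1 evictions

Answer: 82 69 15 85 89 70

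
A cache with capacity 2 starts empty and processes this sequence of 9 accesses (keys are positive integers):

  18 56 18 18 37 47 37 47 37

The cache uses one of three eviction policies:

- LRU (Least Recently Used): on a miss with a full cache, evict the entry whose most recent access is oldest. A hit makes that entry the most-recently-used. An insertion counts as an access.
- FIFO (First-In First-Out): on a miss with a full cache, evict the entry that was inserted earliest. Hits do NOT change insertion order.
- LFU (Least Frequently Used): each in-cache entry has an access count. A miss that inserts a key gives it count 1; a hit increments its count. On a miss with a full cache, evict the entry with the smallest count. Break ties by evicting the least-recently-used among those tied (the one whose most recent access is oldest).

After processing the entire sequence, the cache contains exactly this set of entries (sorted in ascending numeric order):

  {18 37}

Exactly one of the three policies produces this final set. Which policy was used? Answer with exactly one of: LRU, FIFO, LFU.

Simulating under each policy and comparing final sets:
  LRU: final set = {37 47} -> differs
  FIFO: final set = {37 47} -> differs
  LFU: final set = {18 37} -> MATCHES target
Only LFU produces the target set.

Answer: LFU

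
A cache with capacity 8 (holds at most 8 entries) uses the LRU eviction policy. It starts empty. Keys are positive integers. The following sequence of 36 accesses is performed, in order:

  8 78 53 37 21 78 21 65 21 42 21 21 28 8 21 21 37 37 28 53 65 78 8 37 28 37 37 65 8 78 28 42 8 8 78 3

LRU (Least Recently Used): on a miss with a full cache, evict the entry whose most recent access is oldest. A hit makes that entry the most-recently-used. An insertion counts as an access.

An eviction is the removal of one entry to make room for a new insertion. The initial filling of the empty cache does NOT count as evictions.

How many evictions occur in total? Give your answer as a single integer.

LRU simulation (capacity=8):
  1. access 8: MISS. Cache (LRU->MRU): [8]
  2. access 78: MISS. Cache (LRU->MRU): [8 78]
  3. access 53: MISS. Cache (LRU->MRU): [8 78 53]
  4. access 37: MISS. Cache (LRU->MRU): [8 78 53 37]
  5. access 21: MISS. Cache (LRU->MRU): [8 78 53 37 21]
  6. access 78: HIT. Cache (LRU->MRU): [8 53 37 21 78]
  7. access 21: HIT. Cache (LRU->MRU): [8 53 37 78 21]
  8. access 65: MISS. Cache (LRU->MRU): [8 53 37 78 21 65]
  9. access 21: HIT. Cache (LRU->MRU): [8 53 37 78 65 21]
  10. access 42: MISS. Cache (LRU->MRU): [8 53 37 78 65 21 42]
  11. access 21: HIT. Cache (LRU->MRU): [8 53 37 78 65 42 21]
  12. access 21: HIT. Cache (LRU->MRU): [8 53 37 78 65 42 21]
  13. access 28: MISS. Cache (LRU->MRU): [8 53 37 78 65 42 21 28]
  14. access 8: HIT. Cache (LRU->MRU): [53 37 78 65 42 21 28 8]
  15. access 21: HIT. Cache (LRU->MRU): [53 37 78 65 42 28 8 21]
  16. access 21: HIT. Cache (LRU->MRU): [53 37 78 65 42 28 8 21]
  17. access 37: HIT. Cache (LRU->MRU): [53 78 65 42 28 8 21 37]
  18. access 37: HIT. Cache (LRU->MRU): [53 78 65 42 28 8 21 37]
  19. access 28: HIT. Cache (LRU->MRU): [53 78 65 42 8 21 37 28]
  20. access 53: HIT. Cache (LRU->MRU): [78 65 42 8 21 37 28 53]
  21. access 65: HIT. Cache (LRU->MRU): [78 42 8 21 37 28 53 65]
  22. access 78: HIT. Cache (LRU->MRU): [42 8 21 37 28 53 65 78]
  23. access 8: HIT. Cache (LRU->MRU): [42 21 37 28 53 65 78 8]
  24. access 37: HIT. Cache (LRU->MRU): [42 21 28 53 65 78 8 37]
  25. access 28: HIT. Cache (LRU->MRU): [42 21 53 65 78 8 37 28]
  26. access 37: HIT. Cache (LRU->MRU): [42 21 53 65 78 8 28 37]
  27. access 37: HIT. Cache (LRU->MRU): [42 21 53 65 78 8 28 37]
  28. access 65: HIT. Cache (LRU->MRU): [42 21 53 78 8 28 37 65]
  29. access 8: HIT. Cache (LRU->MRU): [42 21 53 78 28 37 65 8]
  30. access 78: HIT. Cache (LRU->MRU): [42 21 53 28 37 65 8 78]
  31. access 28: HIT. Cache (LRU->MRU): [42 21 53 37 65 8 78 28]
  32. access 42: HIT. Cache (LRU->MRU): [21 53 37 65 8 78 28 42]
  33. access 8: HIT. Cache (LRU->MRU): [21 53 37 65 78 28 42 8]
  34. access 8: HIT. Cache (LRU->MRU): [21 53 37 65 78 28 42 8]
  35. access 78: HIT. Cache (LRU->MRU): [21 53 37 65 28 42 8 78]
  36. access 3: MISS, evict 21. Cache (LRU->MRU): [53 37 65 28 42 8 78 3]
Total: 27 hits, 9 misses, 1 evictions

Answer: 1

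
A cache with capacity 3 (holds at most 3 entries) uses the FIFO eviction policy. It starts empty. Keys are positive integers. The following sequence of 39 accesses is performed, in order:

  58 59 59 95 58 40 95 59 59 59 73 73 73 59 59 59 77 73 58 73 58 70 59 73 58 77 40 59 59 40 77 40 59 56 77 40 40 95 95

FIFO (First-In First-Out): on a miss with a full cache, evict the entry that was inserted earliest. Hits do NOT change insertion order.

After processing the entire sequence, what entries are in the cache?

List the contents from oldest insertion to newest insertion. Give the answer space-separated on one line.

FIFO simulation (capacity=3):
  1. access 58: MISS. Cache (old->new): [58]
  2. access 59: MISS. Cache (old->new): [58 59]
  3. access 59: HIT. Cache (old->new): [58 59]
  4. access 95: MISS. Cache (old->new): [58 59 95]
  5. access 58: HIT. Cache (old->new): [58 59 95]
  6. access 40: MISS, evict 58. Cache (old->new): [59 95 40]
  7. access 95: HIT. Cache (old->new): [59 95 40]
  8. access 59: HIT. Cache (old->new): [59 95 40]
  9. access 59: HIT. Cache (old->new): [59 95 40]
  10. access 59: HIT. Cache (old->new): [59 95 40]
  11. access 73: MISS, evict 59. Cache (old->new): [95 40 73]
  12. access 73: HIT. Cache (old->new): [95 40 73]
  13. access 73: HIT. Cache (old->new): [95 40 73]
  14. access 59: MISS, evict 95. Cache (old->new): [40 73 59]
  15. access 59: HIT. Cache (old->new): [40 73 59]
  16. access 59: HIT. Cache (old->new): [40 73 59]
  17. access 77: MISS, evict 40. Cache (old->new): [73 59 77]
  18. access 73: HIT. Cache (old->new): [73 59 77]
  19. access 58: MISS, evict 73. Cache (old->new): [59 77 58]
  20. access 73: MISS, evict 59. Cache (old->new): [77 58 73]
  21. access 58: HIT. Cache (old->new): [77 58 73]
  22. access 70: MISS, evict 77. Cache (old->new): [58 73 70]
  23. access 59: MISS, evict 58. Cache (old->new): [73 70 59]
  24. access 73: HIT. Cache (old->new): [73 70 59]
  25. access 58: MISS, evict 73. Cache (old->new): [70 59 58]
  26. access 77: MISS, evict 70. Cache (old->new): [59 58 77]
  27. access 40: MISS, evict 59. Cache (old->new): [58 77 40]
  28. access 59: MISS, evict 58. Cache (old->new): [77 40 59]
  29. access 59: HIT. Cache (old->new): [77 40 59]
  30. access 40: HIT. Cache (old->new): [77 40 59]
  31. access 77: HIT. Cache (old->new): [77 40 59]
  32. access 40: HIT. Cache (old->new): [77 40 59]
  33. access 59: HIT. Cache (old->new): [77 40 59]
  34. access 56: MISS, evict 77. Cache (old->new): [40 59 56]
  35. access 77: MISS, evict 40. Cache (old->new): [59 56 77]
  36. access 40: MISS, evict 59. Cache (old->new): [56 77 40]
  37. access 40: HIT. Cache (old->new): [56 77 40]
  38. access 95: MISS, evict 56. Cache (old->new): [77 40 95]
  39. access 95: HIT. Cache (old->new): [77 40 95]
Total: 20 hits, 19 misses, 16 evictions

Answer: 77 40 95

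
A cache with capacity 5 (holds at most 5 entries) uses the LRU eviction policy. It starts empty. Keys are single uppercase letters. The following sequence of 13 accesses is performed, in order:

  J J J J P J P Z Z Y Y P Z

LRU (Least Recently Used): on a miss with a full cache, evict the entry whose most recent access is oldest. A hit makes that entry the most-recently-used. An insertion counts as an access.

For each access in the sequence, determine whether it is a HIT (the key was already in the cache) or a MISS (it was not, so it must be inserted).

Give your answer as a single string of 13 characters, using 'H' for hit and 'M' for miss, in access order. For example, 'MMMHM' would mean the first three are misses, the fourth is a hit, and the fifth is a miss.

LRU simulation (capacity=5):
  1. access J: MISS. Cache (LRU->MRU): [J]
  2. access J: HIT. Cache (LRU->MRU): [J]
  3. access J: HIT. Cache (LRU->MRU): [J]
  4. access J: HIT. Cache (LRU->MRU): [J]
  5. access P: MISS. Cache (LRU->MRU): [J P]
  6. access J: HIT. Cache (LRU->MRU): [P J]
  7. access P: HIT. Cache (LRU->MRU): [J P]
  8. access Z: MISS. Cache (LRU->MRU): [J P Z]
  9. access Z: HIT. Cache (LRU->MRU): [J P Z]
  10. access Y: MISS. Cache (LRU->MRU): [J P Z Y]
  11. access Y: HIT. Cache (LRU->MRU): [J P Z Y]
  12. access P: HIT. Cache (LRU->MRU): [J Z Y P]
  13. access Z: HIT. Cache (LRU->MRU): [J Y P Z]
Total: 9 hits, 4 misses, 0 evictions

Answer: MHHHMHHMHMHHH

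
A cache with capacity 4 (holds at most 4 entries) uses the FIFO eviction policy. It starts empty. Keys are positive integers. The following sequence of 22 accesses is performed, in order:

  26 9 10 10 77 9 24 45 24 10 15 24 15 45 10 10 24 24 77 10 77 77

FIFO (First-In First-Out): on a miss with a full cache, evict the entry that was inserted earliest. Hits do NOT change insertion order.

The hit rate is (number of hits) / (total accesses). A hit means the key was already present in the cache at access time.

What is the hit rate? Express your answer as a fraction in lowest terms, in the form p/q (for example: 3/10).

Answer: 13/22

Derivation:
FIFO simulation (capacity=4):
  1. access 26: MISS. Cache (old->new): [26]
  2. access 9: MISS. Cache (old->new): [26 9]
  3. access 10: MISS. Cache (old->new): [26 9 10]
  4. access 10: HIT. Cache (old->new): [26 9 10]
  5. access 77: MISS. Cache (old->new): [26 9 10 77]
  6. access 9: HIT. Cache (old->new): [26 9 10 77]
  7. access 24: MISS, evict 26. Cache (old->new): [9 10 77 24]
  8. access 45: MISS, evict 9. Cache (old->new): [10 77 24 45]
  9. access 24: HIT. Cache (old->new): [10 77 24 45]
  10. access 10: HIT. Cache (old->new): [10 77 24 45]
  11. access 15: MISS, evict 10. Cache (old->new): [77 24 45 15]
  12. access 24: HIT. Cache (old->new): [77 24 45 15]
  13. access 15: HIT. Cache (old->new): [77 24 45 15]
  14. access 45: HIT. Cache (old->new): [77 24 45 15]
  15. access 10: MISS, evict 77. Cache (old->new): [24 45 15 10]
  16. access 10: HIT. Cache (old->new): [24 45 15 10]
  17. access 24: HIT. Cache (old->new): [24 45 15 10]
  18. access 24: HIT. Cache (old->new): [24 45 15 10]
  19. access 77: MISS, evict 24. Cache (old->new): [45 15 10 77]
  20. access 10: HIT. Cache (old->new): [45 15 10 77]
  21. access 77: HIT. Cache (old->new): [45 15 10 77]
  22. access 77: HIT. Cache (old->new): [45 15 10 77]
Total: 13 hits, 9 misses, 5 evictions

Hit rate = 13/22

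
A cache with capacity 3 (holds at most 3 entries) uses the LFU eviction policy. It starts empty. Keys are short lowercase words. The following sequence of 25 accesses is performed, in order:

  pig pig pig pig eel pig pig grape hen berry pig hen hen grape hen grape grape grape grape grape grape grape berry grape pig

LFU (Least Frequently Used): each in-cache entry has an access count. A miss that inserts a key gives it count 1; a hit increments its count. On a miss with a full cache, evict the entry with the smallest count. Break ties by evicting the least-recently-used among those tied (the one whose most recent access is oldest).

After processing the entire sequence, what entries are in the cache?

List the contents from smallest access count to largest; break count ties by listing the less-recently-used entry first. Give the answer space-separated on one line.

Answer: berry pig grape

Derivation:
LFU simulation (capacity=3):
  1. access pig: MISS. Cache: [pig(c=1)]
  2. access pig: HIT, count now 2. Cache: [pig(c=2)]
  3. access pig: HIT, count now 3. Cache: [pig(c=3)]
  4. access pig: HIT, count now 4. Cache: [pig(c=4)]
  5. access eel: MISS. Cache: [eel(c=1) pig(c=4)]
  6. access pig: HIT, count now 5. Cache: [eel(c=1) pig(c=5)]
  7. access pig: HIT, count now 6. Cache: [eel(c=1) pig(c=6)]
  8. access grape: MISS. Cache: [eel(c=1) grape(c=1) pig(c=6)]
  9. access hen: MISS, evict eel(c=1). Cache: [grape(c=1) hen(c=1) pig(c=6)]
  10. access berry: MISS, evict grape(c=1). Cache: [hen(c=1) berry(c=1) pig(c=6)]
  11. access pig: HIT, count now 7. Cache: [hen(c=1) berry(c=1) pig(c=7)]
  12. access hen: HIT, count now 2. Cache: [berry(c=1) hen(c=2) pig(c=7)]
  13. access hen: HIT, count now 3. Cache: [berry(c=1) hen(c=3) pig(c=7)]
  14. access grape: MISS, evict berry(c=1). Cache: [grape(c=1) hen(c=3) pig(c=7)]
  15. access hen: HIT, count now 4. Cache: [grape(c=1) hen(c=4) pig(c=7)]
  16. access grape: HIT, count now 2. Cache: [grape(c=2) hen(c=4) pig(c=7)]
  17. access grape: HIT, count now 3. Cache: [grape(c=3) hen(c=4) pig(c=7)]
  18. access grape: HIT, count now 4. Cache: [hen(c=4) grape(c=4) pig(c=7)]
  19. access grape: HIT, count now 5. Cache: [hen(c=4) grape(c=5) pig(c=7)]
  20. access grape: HIT, count now 6. Cache: [hen(c=4) grape(c=6) pig(c=7)]
  21. access grape: HIT, count now 7. Cache: [hen(c=4) pig(c=7) grape(c=7)]
  22. access grape: HIT, count now 8. Cache: [hen(c=4) pig(c=7) grape(c=8)]
  23. access berry: MISS, evict hen(c=4). Cache: [berry(c=1) pig(c=7) grape(c=8)]
  24. access grape: HIT, count now 9. Cache: [berry(c=1) pig(c=7) grape(c=9)]
  25. access pig: HIT, count now 8. Cache: [berry(c=1) pig(c=8) grape(c=9)]
Total: 18 hits, 7 misses, 4 evictions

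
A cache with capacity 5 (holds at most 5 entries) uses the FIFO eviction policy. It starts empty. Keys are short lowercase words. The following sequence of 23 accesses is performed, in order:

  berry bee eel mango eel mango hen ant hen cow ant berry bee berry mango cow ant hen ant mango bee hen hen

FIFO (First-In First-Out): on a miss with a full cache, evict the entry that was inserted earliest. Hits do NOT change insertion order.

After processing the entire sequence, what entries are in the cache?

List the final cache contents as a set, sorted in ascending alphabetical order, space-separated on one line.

Answer: ant bee berry hen mango

Derivation:
FIFO simulation (capacity=5):
  1. access berry: MISS. Cache (old->new): [berry]
  2. access bee: MISS. Cache (old->new): [berry bee]
  3. access eel: MISS. Cache (old->new): [berry bee eel]
  4. access mango: MISS. Cache (old->new): [berry bee eel mango]
  5. access eel: HIT. Cache (old->new): [berry bee eel mango]
  6. access mango: HIT. Cache (old->new): [berry bee eel mango]
  7. access hen: MISS. Cache (old->new): [berry bee eel mango hen]
  8. access ant: MISS, evict berry. Cache (old->new): [bee eel mango hen ant]
  9. access hen: HIT. Cache (old->new): [bee eel mango hen ant]
  10. access cow: MISS, evict bee. Cache (old->new): [eel mango hen ant cow]
  11. access ant: HIT. Cache (old->new): [eel mango hen ant cow]
  12. access berry: MISS, evict eel. Cache (old->new): [mango hen ant cow berry]
  13. access bee: MISS, evict mango. Cache (old->new): [hen ant cow berry bee]
  14. access berry: HIT. Cache (old->new): [hen ant cow berry bee]
  15. access mango: MISS, evict hen. Cache (old->new): [ant cow berry bee mango]
  16. access cow: HIT. Cache (old->new): [ant cow berry bee mango]
  17. access ant: HIT. Cache (old->new): [ant cow berry bee mango]
  18. access hen: MISS, evict ant. Cache (old->new): [cow berry bee mango hen]
  19. access ant: MISS, evict cow. Cache (old->new): [berry bee mango hen ant]
  20. access mango: HIT. Cache (old->new): [berry bee mango hen ant]
  21. access bee: HIT. Cache (old->new): [berry bee mango hen ant]
  22. access hen: HIT. Cache (old->new): [berry bee mango hen ant]
  23. access hen: HIT. Cache (old->new): [berry bee mango hen ant]
Total: 11 hits, 12 misses, 7 evictions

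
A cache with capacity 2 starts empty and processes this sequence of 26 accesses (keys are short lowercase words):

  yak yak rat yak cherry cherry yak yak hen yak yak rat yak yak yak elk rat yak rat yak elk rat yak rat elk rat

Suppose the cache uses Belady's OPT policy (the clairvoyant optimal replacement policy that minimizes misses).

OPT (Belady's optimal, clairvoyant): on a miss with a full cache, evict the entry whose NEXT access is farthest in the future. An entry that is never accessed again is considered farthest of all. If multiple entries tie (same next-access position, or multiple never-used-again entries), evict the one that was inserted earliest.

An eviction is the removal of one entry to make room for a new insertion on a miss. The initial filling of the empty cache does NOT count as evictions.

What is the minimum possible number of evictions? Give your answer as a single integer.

OPT (Belady) simulation (capacity=2):
  1. access yak: MISS. Cache: [yak]
  2. access yak: HIT. Next use of yak: step 4. Cache: [yak]
  3. access rat: MISS. Cache: [yak rat]
  4. access yak: HIT. Next use of yak: step 7. Cache: [yak rat]
  5. access cherry: MISS, evict rat (next use: step 12). Cache: [yak cherry]
  6. access cherry: HIT. Next use of cherry: never. Cache: [yak cherry]
  7. access yak: HIT. Next use of yak: step 8. Cache: [yak cherry]
  8. access yak: HIT. Next use of yak: step 10. Cache: [yak cherry]
  9. access hen: MISS, evict cherry (next use: never). Cache: [yak hen]
  10. access yak: HIT. Next use of yak: step 11. Cache: [yak hen]
  11. access yak: HIT. Next use of yak: step 13. Cache: [yak hen]
  12. access rat: MISS, evict hen (next use: never). Cache: [yak rat]
  13. access yak: HIT. Next use of yak: step 14. Cache: [yak rat]
  14. access yak: HIT. Next use of yak: step 15. Cache: [yak rat]
  15. access yak: HIT. Next use of yak: step 18. Cache: [yak rat]
  16. access elk: MISS, evict yak (next use: step 18). Cache: [rat elk]
  17. access rat: HIT. Next use of rat: step 19. Cache: [rat elk]
  18. access yak: MISS, evict elk (next use: step 21). Cache: [rat yak]
  19. access rat: HIT. Next use of rat: step 22. Cache: [rat yak]
  20. access yak: HIT. Next use of yak: step 23. Cache: [rat yak]
  21. access elk: MISS, evict yak (next use: step 23). Cache: [rat elk]
  22. access rat: HIT. Next use of rat: step 24. Cache: [rat elk]
  23. access yak: MISS, evict elk (next use: step 25). Cache: [rat yak]
  24. access rat: HIT. Next use of rat: step 26. Cache: [rat yak]
  25. access elk: MISS, evict yak (next use: never). Cache: [rat elk]
  26. access rat: HIT. Next use of rat: never. Cache: [rat elk]
Total: 16 hits, 10 misses, 8 evictions

Answer: 8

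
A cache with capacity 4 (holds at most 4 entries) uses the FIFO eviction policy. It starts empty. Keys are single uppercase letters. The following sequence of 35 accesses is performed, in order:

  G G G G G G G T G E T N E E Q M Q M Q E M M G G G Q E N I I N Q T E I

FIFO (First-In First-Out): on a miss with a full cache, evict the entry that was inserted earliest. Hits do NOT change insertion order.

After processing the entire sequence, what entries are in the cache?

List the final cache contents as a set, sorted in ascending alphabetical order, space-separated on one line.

FIFO simulation (capacity=4):
  1. access G: MISS. Cache (old->new): [G]
  2. access G: HIT. Cache (old->new): [G]
  3. access G: HIT. Cache (old->new): [G]
  4. access G: HIT. Cache (old->new): [G]
  5. access G: HIT. Cache (old->new): [G]
  6. access G: HIT. Cache (old->new): [G]
  7. access G: HIT. Cache (old->new): [G]
  8. access T: MISS. Cache (old->new): [G T]
  9. access G: HIT. Cache (old->new): [G T]
  10. access E: MISS. Cache (old->new): [G T E]
  11. access T: HIT. Cache (old->new): [G T E]
  12. access N: MISS. Cache (old->new): [G T E N]
  13. access E: HIT. Cache (old->new): [G T E N]
  14. access E: HIT. Cache (old->new): [G T E N]
  15. access Q: MISS, evict G. Cache (old->new): [T E N Q]
  16. access M: MISS, evict T. Cache (old->new): [E N Q M]
  17. access Q: HIT. Cache (old->new): [E N Q M]
  18. access M: HIT. Cache (old->new): [E N Q M]
  19. access Q: HIT. Cache (old->new): [E N Q M]
  20. access E: HIT. Cache (old->new): [E N Q M]
  21. access M: HIT. Cache (old->new): [E N Q M]
  22. access M: HIT. Cache (old->new): [E N Q M]
  23. access G: MISS, evict E. Cache (old->new): [N Q M G]
  24. access G: HIT. Cache (old->new): [N Q M G]
  25. access G: HIT. Cache (old->new): [N Q M G]
  26. access Q: HIT. Cache (old->new): [N Q M G]
  27. access E: MISS, evict N. Cache (old->new): [Q M G E]
  28. access N: MISS, evict Q. Cache (old->new): [M G E N]
  29. access I: MISS, evict M. Cache (old->new): [G E N I]
  30. access I: HIT. Cache (old->new): [G E N I]
  31. access N: HIT. Cache (old->new): [G E N I]
  32. access Q: MISS, evict G. Cache (old->new): [E N I Q]
  33. access T: MISS, evict E. Cache (old->new): [N I Q T]
  34. access E: MISS, evict N. Cache (old->new): [I Q T E]
  35. access I: HIT. Cache (old->new): [I Q T E]
Total: 22 hits, 13 misses, 9 evictions

Answer: E I Q T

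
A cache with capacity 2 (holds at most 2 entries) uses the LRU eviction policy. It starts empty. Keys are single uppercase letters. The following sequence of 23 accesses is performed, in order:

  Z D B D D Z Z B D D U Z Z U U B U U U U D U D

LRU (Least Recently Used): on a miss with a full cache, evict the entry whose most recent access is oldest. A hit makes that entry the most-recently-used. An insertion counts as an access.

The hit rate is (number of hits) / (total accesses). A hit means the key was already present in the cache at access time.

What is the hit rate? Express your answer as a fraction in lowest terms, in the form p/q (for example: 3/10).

Answer: 13/23

Derivation:
LRU simulation (capacity=2):
  1. access Z: MISS. Cache (LRU->MRU): [Z]
  2. access D: MISS. Cache (LRU->MRU): [Z D]
  3. access B: MISS, evict Z. Cache (LRU->MRU): [D B]
  4. access D: HIT. Cache (LRU->MRU): [B D]
  5. access D: HIT. Cache (LRU->MRU): [B D]
  6. access Z: MISS, evict B. Cache (LRU->MRU): [D Z]
  7. access Z: HIT. Cache (LRU->MRU): [D Z]
  8. access B: MISS, evict D. Cache (LRU->MRU): [Z B]
  9. access D: MISS, evict Z. Cache (LRU->MRU): [B D]
  10. access D: HIT. Cache (LRU->MRU): [B D]
  11. access U: MISS, evict B. Cache (LRU->MRU): [D U]
  12. access Z: MISS, evict D. Cache (LRU->MRU): [U Z]
  13. access Z: HIT. Cache (LRU->MRU): [U Z]
  14. access U: HIT. Cache (LRU->MRU): [Z U]
  15. access U: HIT. Cache (LRU->MRU): [Z U]
  16. access B: MISS, evict Z. Cache (LRU->MRU): [U B]
  17. access U: HIT. Cache (LRU->MRU): [B U]
  18. access U: HIT. Cache (LRU->MRU): [B U]
  19. access U: HIT. Cache (LRU->MRU): [B U]
  20. access U: HIT. Cache (LRU->MRU): [B U]
  21. access D: MISS, evict B. Cache (LRU->MRU): [U D]
  22. access U: HIT. Cache (LRU->MRU): [D U]
  23. access D: HIT. Cache (LRU->MRU): [U D]
Total: 13 hits, 10 misses, 8 evictions

Hit rate = 13/23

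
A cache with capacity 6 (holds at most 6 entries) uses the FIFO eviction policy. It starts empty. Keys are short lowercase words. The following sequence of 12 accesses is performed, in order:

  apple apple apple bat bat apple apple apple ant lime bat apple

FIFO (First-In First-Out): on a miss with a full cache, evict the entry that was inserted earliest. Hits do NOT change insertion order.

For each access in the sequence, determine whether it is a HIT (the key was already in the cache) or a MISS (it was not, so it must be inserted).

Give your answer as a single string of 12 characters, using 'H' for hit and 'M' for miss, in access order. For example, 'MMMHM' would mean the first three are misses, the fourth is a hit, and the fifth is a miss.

FIFO simulation (capacity=6):
  1. access apple: MISS. Cache (old->new): [apple]
  2. access apple: HIT. Cache (old->new): [apple]
  3. access apple: HIT. Cache (old->new): [apple]
  4. access bat: MISS. Cache (old->new): [apple bat]
  5. access bat: HIT. Cache (old->new): [apple bat]
  6. access apple: HIT. Cache (old->new): [apple bat]
  7. access apple: HIT. Cache (old->new): [apple bat]
  8. access apple: HIT. Cache (old->new): [apple bat]
  9. access ant: MISS. Cache (old->new): [apple bat ant]
  10. access lime: MISS. Cache (old->new): [apple bat ant lime]
  11. access bat: HIT. Cache (old->new): [apple bat ant lime]
  12. access apple: HIT. Cache (old->new): [apple bat ant lime]
Total: 8 hits, 4 misses, 0 evictions

Answer: MHHMHHHHMMHH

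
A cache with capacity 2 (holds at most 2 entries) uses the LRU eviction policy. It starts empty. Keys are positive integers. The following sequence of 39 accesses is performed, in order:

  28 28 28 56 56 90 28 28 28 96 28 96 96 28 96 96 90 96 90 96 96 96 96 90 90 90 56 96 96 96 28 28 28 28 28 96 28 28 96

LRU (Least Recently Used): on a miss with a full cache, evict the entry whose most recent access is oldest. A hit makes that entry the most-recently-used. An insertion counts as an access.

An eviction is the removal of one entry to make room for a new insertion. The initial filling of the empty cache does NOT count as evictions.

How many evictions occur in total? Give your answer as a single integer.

LRU simulation (capacity=2):
  1. access 28: MISS. Cache (LRU->MRU): [28]
  2. access 28: HIT. Cache (LRU->MRU): [28]
  3. access 28: HIT. Cache (LRU->MRU): [28]
  4. access 56: MISS. Cache (LRU->MRU): [28 56]
  5. access 56: HIT. Cache (LRU->MRU): [28 56]
  6. access 90: MISS, evict 28. Cache (LRU->MRU): [56 90]
  7. access 28: MISS, evict 56. Cache (LRU->MRU): [90 28]
  8. access 28: HIT. Cache (LRU->MRU): [90 28]
  9. access 28: HIT. Cache (LRU->MRU): [90 28]
  10. access 96: MISS, evict 90. Cache (LRU->MRU): [28 96]
  11. access 28: HIT. Cache (LRU->MRU): [96 28]
  12. access 96: HIT. Cache (LRU->MRU): [28 96]
  13. access 96: HIT. Cache (LRU->MRU): [28 96]
  14. access 28: HIT. Cache (LRU->MRU): [96 28]
  15. access 96: HIT. Cache (LRU->MRU): [28 96]
  16. access 96: HIT. Cache (LRU->MRU): [28 96]
  17. access 90: MISS, evict 28. Cache (LRU->MRU): [96 90]
  18. access 96: HIT. Cache (LRU->MRU): [90 96]
  19. access 90: HIT. Cache (LRU->MRU): [96 90]
  20. access 96: HIT. Cache (LRU->MRU): [90 96]
  21. access 96: HIT. Cache (LRU->MRU): [90 96]
  22. access 96: HIT. Cache (LRU->MRU): [90 96]
  23. access 96: HIT. Cache (LRU->MRU): [90 96]
  24. access 90: HIT. Cache (LRU->MRU): [96 90]
  25. access 90: HIT. Cache (LRU->MRU): [96 90]
  26. access 90: HIT. Cache (LRU->MRU): [96 90]
  27. access 56: MISS, evict 96. Cache (LRU->MRU): [90 56]
  28. access 96: MISS, evict 90. Cache (LRU->MRU): [56 96]
  29. access 96: HIT. Cache (LRU->MRU): [56 96]
  30. access 96: HIT. Cache (LRU->MRU): [56 96]
  31. access 28: MISS, evict 56. Cache (LRU->MRU): [96 28]
  32. access 28: HIT. Cache (LRU->MRU): [96 28]
  33. access 28: HIT. Cache (LRU->MRU): [96 28]
  34. access 28: HIT. Cache (LRU->MRU): [96 28]
  35. access 28: HIT. Cache (LRU->MRU): [96 28]
  36. access 96: HIT. Cache (LRU->MRU): [28 96]
  37. access 28: HIT. Cache (LRU->MRU): [96 28]
  38. access 28: HIT. Cache (LRU->MRU): [96 28]
  39. access 96: HIT. Cache (LRU->MRU): [28 96]
Total: 30 hits, 9 misses, 7 evictions

Answer: 7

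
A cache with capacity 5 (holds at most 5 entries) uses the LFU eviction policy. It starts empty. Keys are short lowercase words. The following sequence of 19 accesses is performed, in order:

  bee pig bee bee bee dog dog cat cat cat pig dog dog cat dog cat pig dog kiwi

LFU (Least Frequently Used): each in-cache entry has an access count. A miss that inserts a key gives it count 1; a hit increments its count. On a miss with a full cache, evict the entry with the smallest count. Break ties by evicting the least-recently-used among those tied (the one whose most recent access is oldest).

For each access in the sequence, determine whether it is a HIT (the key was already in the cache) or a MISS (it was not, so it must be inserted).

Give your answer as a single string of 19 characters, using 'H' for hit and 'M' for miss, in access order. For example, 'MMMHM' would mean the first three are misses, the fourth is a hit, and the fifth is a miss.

LFU simulation (capacity=5):
  1. access bee: MISS. Cache: [bee(c=1)]
  2. access pig: MISS. Cache: [bee(c=1) pig(c=1)]
  3. access bee: HIT, count now 2. Cache: [pig(c=1) bee(c=2)]
  4. access bee: HIT, count now 3. Cache: [pig(c=1) bee(c=3)]
  5. access bee: HIT, count now 4. Cache: [pig(c=1) bee(c=4)]
  6. access dog: MISS. Cache: [pig(c=1) dog(c=1) bee(c=4)]
  7. access dog: HIT, count now 2. Cache: [pig(c=1) dog(c=2) bee(c=4)]
  8. access cat: MISS. Cache: [pig(c=1) cat(c=1) dog(c=2) bee(c=4)]
  9. access cat: HIT, count now 2. Cache: [pig(c=1) dog(c=2) cat(c=2) bee(c=4)]
  10. access cat: HIT, count now 3. Cache: [pig(c=1) dog(c=2) cat(c=3) bee(c=4)]
  11. access pig: HIT, count now 2. Cache: [dog(c=2) pig(c=2) cat(c=3) bee(c=4)]
  12. access dog: HIT, count now 3. Cache: [pig(c=2) cat(c=3) dog(c=3) bee(c=4)]
  13. access dog: HIT, count now 4. Cache: [pig(c=2) cat(c=3) bee(c=4) dog(c=4)]
  14. access cat: HIT, count now 4. Cache: [pig(c=2) bee(c=4) dog(c=4) cat(c=4)]
  15. access dog: HIT, count now 5. Cache: [pig(c=2) bee(c=4) cat(c=4) dog(c=5)]
  16. access cat: HIT, count now 5. Cache: [pig(c=2) bee(c=4) dog(c=5) cat(c=5)]
  17. access pig: HIT, count now 3. Cache: [pig(c=3) bee(c=4) dog(c=5) cat(c=5)]
  18. access dog: HIT, count now 6. Cache: [pig(c=3) bee(c=4) cat(c=5) dog(c=6)]
  19. access kiwi: MISS. Cache: [kiwi(c=1) pig(c=3) bee(c=4) cat(c=5) dog(c=6)]
Total: 14 hits, 5 misses, 0 evictions

Answer: MMHHHMHMHHHHHHHHHHM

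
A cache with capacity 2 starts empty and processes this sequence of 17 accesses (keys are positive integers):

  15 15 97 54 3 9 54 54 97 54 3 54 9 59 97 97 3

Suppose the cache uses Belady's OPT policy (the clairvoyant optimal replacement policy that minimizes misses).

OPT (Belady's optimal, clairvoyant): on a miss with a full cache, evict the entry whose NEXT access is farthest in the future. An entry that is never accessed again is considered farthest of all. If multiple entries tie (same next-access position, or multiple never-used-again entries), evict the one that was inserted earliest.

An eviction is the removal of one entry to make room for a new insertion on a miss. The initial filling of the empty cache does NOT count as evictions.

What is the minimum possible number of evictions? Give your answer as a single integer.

OPT (Belady) simulation (capacity=2):
  1. access 15: MISS. Cache: [15]
  2. access 15: HIT. Next use of 15: never. Cache: [15]
  3. access 97: MISS. Cache: [15 97]
  4. access 54: MISS, evict 15 (next use: never). Cache: [97 54]
  5. access 3: MISS, evict 97 (next use: step 9). Cache: [54 3]
  6. access 9: MISS, evict 3 (next use: step 11). Cache: [54 9]
  7. access 54: HIT. Next use of 54: step 8. Cache: [54 9]
  8. access 54: HIT. Next use of 54: step 10. Cache: [54 9]
  9. access 97: MISS, evict 9 (next use: step 13). Cache: [54 97]
  10. access 54: HIT. Next use of 54: step 12. Cache: [54 97]
  11. access 3: MISS, evict 97 (next use: step 15). Cache: [54 3]
  12. access 54: HIT. Next use of 54: never. Cache: [54 3]
  13. access 9: MISS, evict 54 (next use: never). Cache: [3 9]
  14. access 59: MISS, evict 9 (next use: never). Cache: [3 59]
  15. access 97: MISS, evict 59 (next use: never). Cache: [3 97]
  16. access 97: HIT. Next use of 97: never. Cache: [3 97]
  17. access 3: HIT. Next use of 3: never. Cache: [3 97]
Total: 7 hits, 10 misses, 8 evictions

Answer: 8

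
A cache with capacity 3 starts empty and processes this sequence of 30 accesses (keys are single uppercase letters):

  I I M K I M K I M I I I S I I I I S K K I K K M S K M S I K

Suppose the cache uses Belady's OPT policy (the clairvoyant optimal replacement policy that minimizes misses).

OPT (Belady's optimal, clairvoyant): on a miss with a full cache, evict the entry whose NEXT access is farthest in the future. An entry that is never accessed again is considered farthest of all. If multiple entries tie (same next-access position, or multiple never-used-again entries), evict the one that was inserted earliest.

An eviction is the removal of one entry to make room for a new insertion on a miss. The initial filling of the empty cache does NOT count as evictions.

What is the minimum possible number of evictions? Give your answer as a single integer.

Answer: 3

Derivation:
OPT (Belady) simulation (capacity=3):
  1. access I: MISS. Cache: [I]
  2. access I: HIT. Next use of I: step 5. Cache: [I]
  3. access M: MISS. Cache: [I M]
  4. access K: MISS. Cache: [I M K]
  5. access I: HIT. Next use of I: step 8. Cache: [I M K]
  6. access M: HIT. Next use of M: step 9. Cache: [I M K]
  7. access K: HIT. Next use of K: step 19. Cache: [I M K]
  8. access I: HIT. Next use of I: step 10. Cache: [I M K]
  9. access M: HIT. Next use of M: step 24. Cache: [I M K]
  10. access I: HIT. Next use of I: step 11. Cache: [I M K]
  11. access I: HIT. Next use of I: step 12. Cache: [I M K]
  12. access I: HIT. Next use of I: step 14. Cache: [I M K]
  13. access S: MISS, evict M (next use: step 24). Cache: [I K S]
  14. access I: HIT. Next use of I: step 15. Cache: [I K S]
  15. access I: HIT. Next use of I: step 16. Cache: [I K S]
  16. access I: HIT. Next use of I: step 17. Cache: [I K S]
  17. access I: HIT. Next use of I: step 21. Cache: [I K S]
  18. access S: HIT. Next use of S: step 25. Cache: [I K S]
  19. access K: HIT. Next use of K: step 20. Cache: [I K S]
  20. access K: HIT. Next use of K: step 22. Cache: [I K S]
  21. access I: HIT. Next use of I: step 29. Cache: [I K S]
  22. access K: HIT. Next use of K: step 23. Cache: [I K S]
  23. access K: HIT. Next use of K: step 26. Cache: [I K S]
  24. access M: MISS, evict I (next use: step 29). Cache: [K S M]
  25. access S: HIT. Next use of S: step 28. Cache: [K S M]
  26. access K: HIT. Next use of K: step 30. Cache: [K S M]
  27. access M: HIT. Next use of M: never. Cache: [K S M]
  28. access S: HIT. Next use of S: never. Cache: [K S M]
  29. access I: MISS, evict S (next use: never). Cache: [K M I]
  30. access K: HIT. Next use of K: never. Cache: [K M I]
Total: 24 hits, 6 misses, 3 evictions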